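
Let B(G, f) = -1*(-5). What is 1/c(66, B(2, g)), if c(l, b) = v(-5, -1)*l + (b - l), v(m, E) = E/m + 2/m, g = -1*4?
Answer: -5/371 ≈ -0.013477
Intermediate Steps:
g = -4
B(G, f) = 5
v(m, E) = 2/m + E/m
c(l, b) = b - 6*l/5 (c(l, b) = ((2 - 1)/(-5))*l + (b - l) = (-⅕*1)*l + (b - l) = -l/5 + (b - l) = b - 6*l/5)
1/c(66, B(2, g)) = 1/(5 - 6/5*66) = 1/(5 - 396/5) = 1/(-371/5) = -5/371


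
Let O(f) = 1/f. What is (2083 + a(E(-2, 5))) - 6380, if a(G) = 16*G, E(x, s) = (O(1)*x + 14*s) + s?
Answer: -3129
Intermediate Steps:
E(x, s) = x + 15*s (E(x, s) = (x/1 + 14*s) + s = (1*x + 14*s) + s = (x + 14*s) + s = x + 15*s)
(2083 + a(E(-2, 5))) - 6380 = (2083 + 16*(-2 + 15*5)) - 6380 = (2083 + 16*(-2 + 75)) - 6380 = (2083 + 16*73) - 6380 = (2083 + 1168) - 6380 = 3251 - 6380 = -3129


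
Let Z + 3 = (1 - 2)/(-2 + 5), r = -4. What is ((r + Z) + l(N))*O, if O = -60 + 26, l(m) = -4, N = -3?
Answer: 1156/3 ≈ 385.33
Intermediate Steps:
O = -34
Z = -10/3 (Z = -3 + (1 - 2)/(-2 + 5) = -3 - 1/3 = -3 - 1*⅓ = -3 - ⅓ = -10/3 ≈ -3.3333)
((r + Z) + l(N))*O = ((-4 - 10/3) - 4)*(-34) = (-22/3 - 4)*(-34) = -34/3*(-34) = 1156/3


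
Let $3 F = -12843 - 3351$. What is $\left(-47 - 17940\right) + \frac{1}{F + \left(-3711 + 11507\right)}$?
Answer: $- \frac{43132825}{2398} \approx -17987.0$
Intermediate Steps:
$F = -5398$ ($F = \frac{-12843 - 3351}{3} = \frac{1}{3} \left(-16194\right) = -5398$)
$\left(-47 - 17940\right) + \frac{1}{F + \left(-3711 + 11507\right)} = \left(-47 - 17940\right) + \frac{1}{-5398 + \left(-3711 + 11507\right)} = -17987 + \frac{1}{-5398 + 7796} = -17987 + \frac{1}{2398} = - \frac{43132825}{2398}$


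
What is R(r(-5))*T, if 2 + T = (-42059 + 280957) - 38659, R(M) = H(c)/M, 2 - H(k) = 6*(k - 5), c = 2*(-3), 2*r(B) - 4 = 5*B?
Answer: -27232232/21 ≈ -1.2968e+6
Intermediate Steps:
r(B) = 2 + 5*B/2 (r(B) = 2 + (5*B)/2 = 2 + 5*B/2)
c = -6
H(k) = 32 - 6*k (H(k) = 2 - 6*(k - 5) = 2 - 6*(-5 + k) = 2 - (-30 + 6*k) = 2 + (30 - 6*k) = 32 - 6*k)
R(M) = 68/M (R(M) = (32 - 6*(-6))/M = (32 + 36)/M = 68/M)
T = 200237 (T = -2 + ((-42059 + 280957) - 38659) = -2 + (238898 - 38659) = -2 + 200239 = 200237)
R(r(-5))*T = (68/(2 + (5/2)*(-5)))*200237 = (68/(2 - 25/2))*200237 = (68/(-21/2))*200237 = (68*(-2/21))*200237 = -136/21*200237 = -27232232/21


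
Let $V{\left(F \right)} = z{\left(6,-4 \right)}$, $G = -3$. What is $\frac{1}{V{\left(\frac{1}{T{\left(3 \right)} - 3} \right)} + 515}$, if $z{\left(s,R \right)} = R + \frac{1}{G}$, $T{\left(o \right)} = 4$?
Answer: $\frac{3}{1532} \approx 0.0019582$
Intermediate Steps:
$z{\left(s,R \right)} = - \frac{1}{3} + R$ ($z{\left(s,R \right)} = R + \frac{1}{-3} = R - \frac{1}{3} = - \frac{1}{3} + R$)
$V{\left(F \right)} = - \frac{13}{3}$ ($V{\left(F \right)} = - \frac{1}{3} - 4 = - \frac{13}{3}$)
$\frac{1}{V{\left(\frac{1}{T{\left(3 \right)} - 3} \right)} + 515} = \frac{1}{- \frac{13}{3} + 515} = \frac{1}{\frac{1532}{3}} = \frac{3}{1532}$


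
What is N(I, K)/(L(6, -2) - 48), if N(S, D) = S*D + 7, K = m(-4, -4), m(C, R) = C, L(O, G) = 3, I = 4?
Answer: 1/5 ≈ 0.20000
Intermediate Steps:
K = -4
N(S, D) = 7 + D*S (N(S, D) = D*S + 7 = 7 + D*S)
N(I, K)/(L(6, -2) - 48) = (7 - 4*4)/(3 - 48) = (7 - 16)/(-45) = -9*(-1/45) = 1/5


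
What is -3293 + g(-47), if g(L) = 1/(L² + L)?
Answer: -7119465/2162 ≈ -3293.0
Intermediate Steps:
g(L) = 1/(L + L²)
-3293 + g(-47) = -3293 + 1/((-47)*(1 - 47)) = -3293 - 1/47/(-46) = -3293 - 1/47*(-1/46) = -3293 + 1/2162 = -7119465/2162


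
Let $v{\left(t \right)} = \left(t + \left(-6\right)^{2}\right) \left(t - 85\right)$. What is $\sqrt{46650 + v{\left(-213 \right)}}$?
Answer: $6 \sqrt{2761} \approx 315.27$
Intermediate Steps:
$v{\left(t \right)} = \left(-85 + t\right) \left(36 + t\right)$ ($v{\left(t \right)} = \left(t + 36\right) \left(-85 + t\right) = \left(36 + t\right) \left(-85 + t\right) = \left(-85 + t\right) \left(36 + t\right)$)
$\sqrt{46650 + v{\left(-213 \right)}} = \sqrt{46650 - \left(-7377 - 45369\right)} = \sqrt{46650 + \left(-3060 + 45369 + 10437\right)} = \sqrt{46650 + 52746} = \sqrt{99396} = 6 \sqrt{2761}$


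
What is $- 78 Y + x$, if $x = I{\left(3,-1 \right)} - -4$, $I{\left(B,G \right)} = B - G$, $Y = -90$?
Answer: $7028$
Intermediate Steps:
$x = 8$ ($x = \left(3 - -1\right) - -4 = \left(3 + 1\right) + 4 = 4 + 4 = 8$)
$- 78 Y + x = \left(-78\right) \left(-90\right) + 8 = 7020 + 8 = 7028$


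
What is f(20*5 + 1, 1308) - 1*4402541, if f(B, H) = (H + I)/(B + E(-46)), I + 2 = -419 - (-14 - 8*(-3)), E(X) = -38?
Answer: -277359206/63 ≈ -4.4025e+6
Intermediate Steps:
I = -431 (I = -2 + (-419 - (-14 - 8*(-3))) = -2 + (-419 - (-14 + 24)) = -2 + (-419 - 1*10) = -2 + (-419 - 10) = -2 - 429 = -431)
f(B, H) = (-431 + H)/(-38 + B) (f(B, H) = (H - 431)/(B - 38) = (-431 + H)/(-38 + B))
f(20*5 + 1, 1308) - 1*4402541 = (-431 + 1308)/(-38 + (20*5 + 1)) - 1*4402541 = 877/(-38 + (100 + 1)) - 4402541 = 877/(-38 + 101) - 4402541 = 877/63 - 4402541 = -277359206/63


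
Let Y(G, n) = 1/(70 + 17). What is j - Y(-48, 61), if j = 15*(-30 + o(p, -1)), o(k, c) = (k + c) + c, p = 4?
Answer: -36541/87 ≈ -420.01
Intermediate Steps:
Y(G, n) = 1/87
o(k, c) = k + 2*c (o(k, c) = (c + k) + c = k + 2*c)
j = -420 (j = 15*(-30 + (4 + 2*(-1))) = 15*(-30 + (4 - 2)) = 15*(-30 + 2) = 15*(-28) = -420)
j - Y(-48, 61) = -420 - 1*1/87 = -420 - 1/87 = -36541/87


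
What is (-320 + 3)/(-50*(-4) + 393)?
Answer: -317/593 ≈ -0.53457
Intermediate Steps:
(-320 + 3)/(-50*(-4) + 393) = -317/(200 + 393) = -317/593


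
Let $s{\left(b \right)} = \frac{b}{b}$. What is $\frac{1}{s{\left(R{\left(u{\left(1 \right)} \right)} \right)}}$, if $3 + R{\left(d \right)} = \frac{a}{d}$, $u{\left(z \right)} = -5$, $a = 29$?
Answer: $1$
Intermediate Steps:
$R{\left(d \right)} = -3 + \frac{29}{d}$
$s{\left(b \right)} = 1$
$\frac{1}{s{\left(R{\left(u{\left(1 \right)} \right)} \right)}} = 1^{-1} = 1$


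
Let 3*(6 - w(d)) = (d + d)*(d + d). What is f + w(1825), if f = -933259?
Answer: -16122259/3 ≈ -5.3741e+6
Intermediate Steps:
w(d) = 6 - 4*d²/3 (w(d) = 6 - (d + d)*(d + d)/3 = 6 - 2*d*2*d/3 = 6 - 4*d²/3)
f + w(1825) = -933259 + (6 - 4/3*1825²) = -933259 + (6 - 4/3*3330625) = -933259 + (6 - 13322500/3) = -933259 - 13322482/3 = -16122259/3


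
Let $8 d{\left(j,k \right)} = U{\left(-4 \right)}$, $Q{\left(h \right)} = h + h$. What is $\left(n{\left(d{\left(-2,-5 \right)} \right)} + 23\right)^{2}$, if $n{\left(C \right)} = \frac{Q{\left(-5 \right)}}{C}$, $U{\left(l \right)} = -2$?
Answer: $3969$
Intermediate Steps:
$Q{\left(h \right)} = 2 h$
$d{\left(j,k \right)} = - \frac{1}{4}$ ($d{\left(j,k \right)} = \frac{1}{8} \left(-2\right) = - \frac{1}{4}$)
$n{\left(C \right)} = - \frac{10}{C}$ ($n{\left(C \right)} = \frac{2 \left(-5\right)}{C} = - \frac{10}{C}$)
$\left(n{\left(d{\left(-2,-5 \right)} \right)} + 23\right)^{2} = \left(- \frac{10}{- \frac{1}{4}} + 23\right)^{2} = \left(\left(-10\right) \left(-4\right) + 23\right)^{2} = \left(40 + 23\right)^{2} = 63^{2} = 3969$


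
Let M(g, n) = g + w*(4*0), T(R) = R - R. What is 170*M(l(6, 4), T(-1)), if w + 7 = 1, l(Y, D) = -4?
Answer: -680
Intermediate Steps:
w = -6 (w = -7 + 1 = -6)
T(R) = 0
M(g, n) = g (M(g, n) = g - 24*0 = g - 6*0 = g + 0 = g)
170*M(l(6, 4), T(-1)) = 170*(-4) = -680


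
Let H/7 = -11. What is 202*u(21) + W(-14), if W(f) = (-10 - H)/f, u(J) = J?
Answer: 59321/14 ≈ 4237.2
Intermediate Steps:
H = -77 (H = 7*(-11) = -77)
W(f) = 67/f (W(f) = (-10 - 1*(-77))/f = (-10 + 77)/f = 67/f)
202*u(21) + W(-14) = 202*21 + 67/(-14) = 4242 + 67*(-1/14) = 4242 - 67/14 = 59321/14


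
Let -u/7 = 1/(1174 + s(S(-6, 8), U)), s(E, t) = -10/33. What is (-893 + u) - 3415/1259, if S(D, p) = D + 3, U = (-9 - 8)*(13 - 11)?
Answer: -43678444693/48763588 ≈ -895.72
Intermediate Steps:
U = -34 (U = -17*2 = -34)
S(D, p) = 3 + D
s(E, t) = -10/33 (s(E, t) = -10*1/33 = -10/33)
u = -231/38732 (u = -7/(1174 - 10/33) = -7/38732/33 = -7*33/38732 = -231/38732 ≈ -0.0059641)
(-893 + u) - 3415/1259 = (-893 - 231/38732) - 3415/1259 = -34587907/38732 - 3415/1259 = -43678444693/48763588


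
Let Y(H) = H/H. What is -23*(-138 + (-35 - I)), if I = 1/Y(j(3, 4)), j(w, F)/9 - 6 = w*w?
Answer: 4002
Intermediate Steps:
j(w, F) = 54 + 9*w² (j(w, F) = 54 + 9*(w*w) = 54 + 9*w²)
Y(H) = 1
I = 1 (I = 1/1 = 1)
-23*(-138 + (-35 - I)) = -23*(-138 + (-35 - 1*1)) = -23*(-138 + (-35 - 1)) = -23*(-138 - 36) = -23*(-174) = 4002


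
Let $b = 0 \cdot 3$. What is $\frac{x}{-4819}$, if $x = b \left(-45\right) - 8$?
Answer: $\frac{8}{4819} \approx 0.0016601$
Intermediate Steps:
$b = 0$
$x = -8$ ($x = 0 \left(-45\right) - 8 = 0 - 8 = -8$)
$\frac{x}{-4819} = - \frac{8}{-4819} = \left(-8\right) \left(- \frac{1}{4819}\right) = \frac{8}{4819}$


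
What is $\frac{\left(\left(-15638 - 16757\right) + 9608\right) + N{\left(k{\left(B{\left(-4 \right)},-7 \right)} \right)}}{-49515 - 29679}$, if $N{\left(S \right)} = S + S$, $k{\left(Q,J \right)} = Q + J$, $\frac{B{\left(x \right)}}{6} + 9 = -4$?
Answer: $\frac{22957}{79194} \approx 0.28988$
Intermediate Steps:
$B{\left(x \right)} = -78$ ($B{\left(x \right)} = -54 + 6 \left(-4\right) = -54 - 24 = -78$)
$k{\left(Q,J \right)} = J + Q$
$N{\left(S \right)} = 2 S$
$\frac{\left(\left(-15638 - 16757\right) + 9608\right) + N{\left(k{\left(B{\left(-4 \right)},-7 \right)} \right)}}{-49515 - 29679} = \frac{\left(\left(-15638 - 16757\right) + 9608\right) + 2 \left(-7 - 78\right)}{-49515 - 29679} = \frac{\left(-32395 + 9608\right) + 2 \left(-85\right)}{-79194} = \left(-22787 - 170\right) \left(- \frac{1}{79194}\right) = \left(-22957\right) \left(- \frac{1}{79194}\right) = \frac{22957}{79194}$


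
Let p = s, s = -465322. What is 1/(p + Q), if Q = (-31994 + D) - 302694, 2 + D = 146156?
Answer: -1/653856 ≈ -1.5294e-6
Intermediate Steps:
D = 146154 (D = -2 + 146156 = 146154)
p = -465322
Q = -188534 (Q = (-31994 + 146154) - 302694 = 114160 - 302694 = -188534)
1/(p + Q) = 1/(-465322 - 188534) = 1/(-653856) = -1/653856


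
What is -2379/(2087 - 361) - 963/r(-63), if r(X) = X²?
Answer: -1233821/761166 ≈ -1.6210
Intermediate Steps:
-2379/(2087 - 361) - 963/r(-63) = -2379/(2087 - 361) - 963/((-63)²) = -2379/1726 - 963/3969 = -2379*1/1726 - 963*1/3969 = -2379/1726 - 107/441 = -1233821/761166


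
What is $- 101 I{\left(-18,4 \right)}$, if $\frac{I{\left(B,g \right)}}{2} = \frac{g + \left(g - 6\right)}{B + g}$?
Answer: $\frac{202}{7} \approx 28.857$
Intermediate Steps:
$I{\left(B,g \right)} = \frac{2 \left(-6 + 2 g\right)}{B + g}$ ($I{\left(B,g \right)} = 2 \frac{g + \left(g - 6\right)}{B + g} = 2 \frac{g + \left(-6 + g\right)}{B + g} = 2 \frac{-6 + 2 g}{B + g} = \frac{2 \left(-6 + 2 g\right)}{B + g}$)
$- 101 I{\left(-18,4 \right)} = - 101 \frac{4 \left(-3 + 4\right)}{-18 + 4} = - 101 \cdot 4 \frac{1}{-14} \cdot 1 = - 101 \cdot 4 \left(- \frac{1}{14}\right) 1 = \left(-101\right) \left(- \frac{2}{7}\right) = \frac{202}{7}$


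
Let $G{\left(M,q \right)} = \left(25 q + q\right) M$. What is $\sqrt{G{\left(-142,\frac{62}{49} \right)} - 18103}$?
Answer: $\frac{i \sqrt{1115951}}{7} \approx 150.91 i$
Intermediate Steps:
$G{\left(M,q \right)} = 26 M q$ ($G{\left(M,q \right)} = 26 q M = 26 M q$)
$\sqrt{G{\left(-142,\frac{62}{49} \right)} - 18103} = \sqrt{26 \left(-142\right) \frac{62}{49} - 18103} = \sqrt{- \frac{228904}{49} - 18103} = \sqrt{- \frac{1115951}{49}} = \frac{i \sqrt{1115951}}{7}$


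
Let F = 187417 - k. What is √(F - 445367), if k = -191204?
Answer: I*√66746 ≈ 258.35*I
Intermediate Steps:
F = 378621 (F = 187417 - 1*(-191204) = 187417 + 191204 = 378621)
√(F - 445367) = √(378621 - 445367) = √(-66746) = I*√66746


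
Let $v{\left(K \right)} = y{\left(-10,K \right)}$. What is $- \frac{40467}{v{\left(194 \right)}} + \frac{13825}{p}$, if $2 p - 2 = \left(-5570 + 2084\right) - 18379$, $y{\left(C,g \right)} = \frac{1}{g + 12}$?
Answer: $- \frac{182254411976}{21863} \approx -8.3362 \cdot 10^{6}$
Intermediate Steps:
$y{\left(C,g \right)} = \frac{1}{12 + g}$
$v{\left(K \right)} = \frac{1}{12 + K}$
$p = - \frac{21863}{2}$ ($p = 1 + \frac{\left(-5570 + 2084\right) - 18379}{2} = 1 + \frac{-3486 - 18379}{2} = 1 + \frac{1}{2} \left(-21865\right) = 1 - \frac{21865}{2} = - \frac{21863}{2} \approx -10932.0$)
$- \frac{40467}{v{\left(194 \right)}} + \frac{13825}{p} = - \frac{40467}{\frac{1}{12 + 194}} + \frac{13825}{- \frac{21863}{2}} = - \frac{40467}{\frac{1}{206}} + 13825 \left(- \frac{2}{21863}\right) = - 40467 \frac{1}{\frac{1}{206}} - \frac{27650}{21863} = \left(-40467\right) 206 - \frac{27650}{21863} = -8336202 - \frac{27650}{21863} = - \frac{182254411976}{21863}$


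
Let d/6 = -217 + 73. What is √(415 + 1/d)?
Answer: √2151354/72 ≈ 20.372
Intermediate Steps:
d = -864 (d = 6*(-217 + 73) = 6*(-144) = -864)
√(415 + 1/d) = √(415 + 1/(-864)) = √(415 - 1/864) = √(358559/864) = √2151354/72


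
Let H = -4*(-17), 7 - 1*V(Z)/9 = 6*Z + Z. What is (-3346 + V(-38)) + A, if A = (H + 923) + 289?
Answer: 391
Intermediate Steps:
V(Z) = 63 - 63*Z (V(Z) = 63 - 9*(6*Z + Z) = 63 - 63*Z)
H = 68
A = 1280 (A = (68 + 923) + 289 = 991 + 289 = 1280)
(-3346 + V(-38)) + A = (-3346 + (63 - 63*(-38))) + 1280 = (-3346 + (63 + 2394)) + 1280 = (-3346 + 2457) + 1280 = -889 + 1280 = 391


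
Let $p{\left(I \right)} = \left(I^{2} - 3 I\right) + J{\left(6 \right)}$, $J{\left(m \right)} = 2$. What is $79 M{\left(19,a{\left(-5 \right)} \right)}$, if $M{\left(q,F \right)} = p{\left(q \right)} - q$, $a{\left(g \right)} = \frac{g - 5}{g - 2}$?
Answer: $22673$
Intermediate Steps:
$a{\left(g \right)} = \frac{-5 + g}{-2 + g}$
$p{\left(I \right)} = 2 + I^{2} - 3 I$ ($p{\left(I \right)} = \left(I^{2} - 3 I\right) + 2 = 2 + I^{2} - 3 I$)
$M{\left(q,F \right)} = 2 + q^{2} - 4 q$ ($M{\left(q,F \right)} = \left(2 + q^{2} - 3 q\right) - q = 2 + q^{2} - 4 q$)
$79 M{\left(19,a{\left(-5 \right)} \right)} = 79 \left(2 + 19^{2} - 76\right) = 79 \left(2 + 361 - 76\right) = 79 \cdot 287 = 22673$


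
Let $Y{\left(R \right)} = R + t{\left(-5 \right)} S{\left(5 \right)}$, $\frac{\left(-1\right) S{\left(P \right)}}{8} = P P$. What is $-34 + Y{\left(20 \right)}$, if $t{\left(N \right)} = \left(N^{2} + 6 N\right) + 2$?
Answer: $586$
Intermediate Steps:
$S{\left(P \right)} = - 8 P^{2}$ ($S{\left(P \right)} = - 8 P P = - 8 P^{2}$)
$t{\left(N \right)} = 2 + N^{2} + 6 N$
$Y{\left(R \right)} = 600 + R$ ($Y{\left(R \right)} = R + \left(2 + \left(-5\right)^{2} + 6 \left(-5\right)\right) \left(- 8 \cdot 5^{2}\right) = R + \left(2 + 25 - 30\right) \left(\left(-8\right) 25\right) = R - -600 = R + 600 = 600 + R$)
$-34 + Y{\left(20 \right)} = -34 + \left(600 + 20\right) = -34 + 620 = 586$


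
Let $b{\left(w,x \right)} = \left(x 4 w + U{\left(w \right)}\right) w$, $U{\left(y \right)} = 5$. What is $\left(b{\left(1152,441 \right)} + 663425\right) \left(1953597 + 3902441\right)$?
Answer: $13712970817560358$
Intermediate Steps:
$b{\left(w,x \right)} = w \left(5 + 4 w x\right)$ ($b{\left(w,x \right)} = \left(x 4 w + 5\right) w = \left(4 x w + 5\right) w = \left(4 w x + 5\right) w = \left(5 + 4 w x\right) w = w \left(5 + 4 w x\right)$)
$\left(b{\left(1152,441 \right)} + 663425\right) \left(1953597 + 3902441\right) = \left(1152 \left(5 + 4 \cdot 1152 \cdot 441\right) + 663425\right) \left(1953597 + 3902441\right) = \left(1152 \left(5 + 2032128\right) + 663425\right) 5856038 = \left(1152 \cdot 2032133 + 663425\right) 5856038 = \left(2341017216 + 663425\right) 5856038 = 2341680641 \cdot 5856038 = 13712970817560358$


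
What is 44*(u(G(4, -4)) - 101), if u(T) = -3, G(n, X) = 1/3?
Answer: -4576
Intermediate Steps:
G(n, X) = ⅓
44*(u(G(4, -4)) - 101) = 44*(-3 - 101) = 44*(-104) = -4576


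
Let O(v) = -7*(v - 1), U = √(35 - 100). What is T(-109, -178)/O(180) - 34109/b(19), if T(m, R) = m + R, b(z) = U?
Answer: 41/179 + 34109*I*√65/65 ≈ 0.22905 + 4230.7*I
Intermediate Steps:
U = I*√65 (U = √(-65) = I*√65 ≈ 8.0623*I)
b(z) = I*√65
O(v) = 7 - 7*v (O(v) = -7*(-1 + v) = 7 - 7*v)
T(m, R) = R + m
T(-109, -178)/O(180) - 34109/b(19) = (-178 - 109)/(7 - 7*180) - 34109*(-I*√65/65) = -287/(7 - 1260) - (-34109)*I*√65/65 = -287/(-1253) + 34109*I*√65/65 = -287*(-1/1253) + 34109*I*√65/65 = 41/179 + 34109*I*√65/65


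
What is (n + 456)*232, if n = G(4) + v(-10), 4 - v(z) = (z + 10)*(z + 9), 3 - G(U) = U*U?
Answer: 103704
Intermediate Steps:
G(U) = 3 - U² (G(U) = 3 - U*U = 3 - U²)
v(z) = 4 - (9 + z)*(10 + z) (v(z) = 4 - (z + 10)*(z + 9) = 4 - (10 + z)*(9 + z) = 4 - (9 + z)*(10 + z))
n = -9 (n = (3 - 1*4²) + (-86 - 1*(-10)² - 19*(-10)) = (3 - 1*16) + (-86 - 1*100 + 190) = (3 - 16) + (-86 - 100 + 190) = -13 + 4 = -9)
(n + 456)*232 = (-9 + 456)*232 = 447*232 = 103704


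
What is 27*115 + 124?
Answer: 3229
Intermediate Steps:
27*115 + 124 = 3105 + 124 = 3229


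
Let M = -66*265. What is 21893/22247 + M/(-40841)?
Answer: 1283232043/908589727 ≈ 1.4123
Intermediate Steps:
M = -17490
21893/22247 + M/(-40841) = 21893/22247 - 17490/(-40841) = 21893*(1/22247) - 17490*(-1/40841) = 21893/22247 + 17490/40841 = 1283232043/908589727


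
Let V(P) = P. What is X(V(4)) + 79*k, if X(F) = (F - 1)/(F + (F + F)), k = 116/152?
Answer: 4601/76 ≈ 60.539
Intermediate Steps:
k = 29/38 (k = 116*(1/152) = 29/38 ≈ 0.76316)
X(F) = (-1 + F)/(3*F) (X(F) = (-1 + F)/(F + 2*F) = (-1 + F)/((3*F)) = (-1 + F)*(1/(3*F)) = (-1 + F)/(3*F))
X(V(4)) + 79*k = (⅓)*(-1 + 4)/4 + 79*(29/38) = (⅓)*(¼)*3 + 2291/38 = ¼ + 2291/38 = 4601/76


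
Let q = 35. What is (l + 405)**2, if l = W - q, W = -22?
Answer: 121104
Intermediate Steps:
l = -57 (l = -22 - 1*35 = -22 - 35 = -57)
(l + 405)**2 = (-57 + 405)**2 = 348**2 = 121104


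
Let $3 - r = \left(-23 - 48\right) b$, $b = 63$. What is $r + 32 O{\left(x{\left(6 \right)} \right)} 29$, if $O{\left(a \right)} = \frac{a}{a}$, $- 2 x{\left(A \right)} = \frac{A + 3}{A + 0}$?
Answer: $5404$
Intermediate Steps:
$x{\left(A \right)} = - \frac{3 + A}{2 A}$ ($x{\left(A \right)} = - \frac{\frac{1}{A + 0} \left(A + 3\right)}{2} = - \frac{\frac{1}{A} \left(3 + A\right)}{2} = - \frac{3 + A}{2 A}$)
$O{\left(a \right)} = 1$
$r = 4476$ ($r = 3 - \left(-23 - 48\right) 63 = 3 - \left(-71\right) 63 = 3 - -4473 = 3 + 4473 = 4476$)
$r + 32 O{\left(x{\left(6 \right)} \right)} 29 = 4476 + 32 \cdot 1 \cdot 29 = 4476 + 32 \cdot 29 = 4476 + 928 = 5404$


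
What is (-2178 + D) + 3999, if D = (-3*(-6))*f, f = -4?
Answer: 1749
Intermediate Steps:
D = -72 (D = -3*(-6)*(-4) = 18*(-4) = -72)
(-2178 + D) + 3999 = (-2178 - 72) + 3999 = -2250 + 3999 = 1749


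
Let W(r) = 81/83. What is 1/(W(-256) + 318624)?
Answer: 83/26445873 ≈ 3.1385e-6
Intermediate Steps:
W(r) = 81/83 (W(r) = 81*(1/83) = 81/83)
1/(W(-256) + 318624) = 1/(81/83 + 318624) = 1/(26445873/83) = 83/26445873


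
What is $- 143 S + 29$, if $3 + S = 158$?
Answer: $-22136$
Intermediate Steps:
$S = 155$ ($S = -3 + 158 = 155$)
$- 143 S + 29 = \left(-143\right) 155 + 29 = -22165 + 29 = -22136$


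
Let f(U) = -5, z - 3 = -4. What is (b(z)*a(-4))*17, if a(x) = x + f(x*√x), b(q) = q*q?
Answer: -153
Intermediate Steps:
z = -1 (z = 3 - 4 = -1)
b(q) = q²
a(x) = -5 + x (a(x) = x - 5 = -5 + x)
(b(z)*a(-4))*17 = ((-1)²*(-5 - 4))*17 = (1*(-9))*17 = -9*17 = -153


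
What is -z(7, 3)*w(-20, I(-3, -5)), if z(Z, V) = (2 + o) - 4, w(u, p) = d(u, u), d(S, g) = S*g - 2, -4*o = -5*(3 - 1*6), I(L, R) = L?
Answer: 4577/2 ≈ 2288.5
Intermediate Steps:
o = -15/4 (o = -(-5)*(3 - 1*6)/4 = -(-5)*(3 - 6)/4 = -(-5)*(-3)/4 = -¼*15 = -15/4 ≈ -3.7500)
d(S, g) = -2 + S*g
w(u, p) = -2 + u² (w(u, p) = -2 + u*u = -2 + u²)
z(Z, V) = -23/4 (z(Z, V) = (2 - 15/4) - 4 = -7/4 - 4 = -23/4)
-z(7, 3)*w(-20, I(-3, -5)) = -(-23)*(-2 + (-20)²)/4 = -(-23)*(-2 + 400)/4 = -(-23)*398/4 = -1*(-4577/2) = 4577/2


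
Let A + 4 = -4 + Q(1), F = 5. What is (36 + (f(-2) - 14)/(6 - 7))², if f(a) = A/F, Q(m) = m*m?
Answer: 66049/25 ≈ 2642.0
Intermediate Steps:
Q(m) = m²
A = -7 (A = -4 + (-4 + 1²) = -4 + (-4 + 1) = -4 - 3 = -7)
f(a) = -7/5
(36 + (f(-2) - 14)/(6 - 7))² = (36 + (-7/5 - 14)/(6 - 7))² = (36 - 77/5/(-1))² = (36 - 77/5*(-1))² = (36 + 77/5)² = (257/5)² = 66049/25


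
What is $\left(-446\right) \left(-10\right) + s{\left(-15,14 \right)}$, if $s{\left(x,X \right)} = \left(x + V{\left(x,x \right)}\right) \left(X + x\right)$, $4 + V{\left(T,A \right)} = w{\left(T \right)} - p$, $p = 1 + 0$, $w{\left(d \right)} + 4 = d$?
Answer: $4499$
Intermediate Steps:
$w{\left(d \right)} = -4 + d$
$p = 1$
$V{\left(T,A \right)} = -9 + T$ ($V{\left(T,A \right)} = -4 + \left(\left(-4 + T\right) - 1\right) = -4 + \left(-5 + T\right) = -9 + T$)
$s{\left(x,X \right)} = \left(-9 + 2 x\right) \left(X + x\right)$ ($s{\left(x,X \right)} = \left(x + \left(-9 + x\right)\right) \left(X + x\right) = \left(-9 + 2 x\right) \left(X + x\right)$)
$\left(-446\right) \left(-10\right) + s{\left(-15,14 \right)} = \left(-446\right) \left(-10\right) + \left(\left(-15\right)^{2} + 14 \left(-15\right) + 14 \left(-9 - 15\right) - 15 \left(-9 - 15\right)\right) = 4460 + \left(225 - 210 + 14 \left(-24\right) - -360\right) = 4460 + \left(225 - 210 - 336 + 360\right) = 4460 + 39 = 4499$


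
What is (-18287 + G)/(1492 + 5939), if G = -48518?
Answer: -66805/7431 ≈ -8.9900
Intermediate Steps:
(-18287 + G)/(1492 + 5939) = (-18287 - 48518)/(1492 + 5939) = -66805/7431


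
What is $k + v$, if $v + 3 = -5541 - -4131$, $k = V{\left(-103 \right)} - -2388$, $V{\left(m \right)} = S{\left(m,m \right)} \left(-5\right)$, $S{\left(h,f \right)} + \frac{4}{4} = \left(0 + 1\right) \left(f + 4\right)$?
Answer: $1475$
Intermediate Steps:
$S{\left(h,f \right)} = 3 + f$ ($S{\left(h,f \right)} = -1 + \left(0 + 1\right) \left(f + 4\right) = -1 + 1 \left(4 + f\right) = -1 + \left(4 + f\right) = 3 + f$)
$V{\left(m \right)} = -15 - 5 m$ ($V{\left(m \right)} = \left(3 + m\right) \left(-5\right) = -15 - 5 m$)
$k = 2888$ ($k = \left(-15 - -515\right) - -2388 = \left(-15 + 515\right) + 2388 = 500 + 2388 = 2888$)
$v = -1413$ ($v = -3 - 1410 = -1413$)
$k + v = 2888 - 1413 = 1475$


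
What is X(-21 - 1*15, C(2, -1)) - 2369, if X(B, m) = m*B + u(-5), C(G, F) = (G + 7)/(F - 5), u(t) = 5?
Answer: -2310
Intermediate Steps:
C(G, F) = (7 + G)/(-5 + F)
X(B, m) = 5 + B*m (X(B, m) = m*B + 5 = B*m + 5 = 5 + B*m)
X(-21 - 1*15, C(2, -1)) - 2369 = (5 + (-21 - 1*15)*((7 + 2)/(-5 - 1))) - 2369 = (5 + (-21 - 15)*(9/(-6))) - 2369 = (5 - (-6)*9) - 2369 = (5 - 36*(-3/2)) - 2369 = (5 + 54) - 2369 = 59 - 2369 = -2310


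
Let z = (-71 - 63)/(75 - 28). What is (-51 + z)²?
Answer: 6405961/2209 ≈ 2899.9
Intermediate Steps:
z = -134/47 ≈ -2.8511
(-51 + z)² = (-51 - 134/47)² = (-2531/47)² = 6405961/2209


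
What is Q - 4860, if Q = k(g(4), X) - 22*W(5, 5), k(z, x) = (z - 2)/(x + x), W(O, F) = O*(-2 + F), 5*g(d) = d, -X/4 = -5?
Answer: -519003/100 ≈ -5190.0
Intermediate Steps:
X = 20 (X = -4*(-5) = 20)
g(d) = d/5
k(z, x) = (-2 + z)/(2*x) (k(z, x) = (-2 + z)/((2*x)) = (-2 + z)*(1/(2*x)) = (-2 + z)/(2*x))
Q = -33003/100 (Q = (½)*(-2 + (⅕)*4)/20 - 110*(-2 + 5) = (½)*(1/20)*(-2 + ⅘) - 110*3 = (½)*(1/20)*(-6/5) - 22*15 = -3/100 - 330 = -33003/100 ≈ -330.03)
Q - 4860 = -33003/100 - 4860 = -519003/100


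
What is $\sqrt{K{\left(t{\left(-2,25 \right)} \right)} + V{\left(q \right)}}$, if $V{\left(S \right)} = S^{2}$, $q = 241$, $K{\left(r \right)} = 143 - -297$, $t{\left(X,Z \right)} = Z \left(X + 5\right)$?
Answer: $\sqrt{58521} \approx 241.91$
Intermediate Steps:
$t{\left(X,Z \right)} = Z \left(5 + X\right)$
$K{\left(r \right)} = 440$ ($K{\left(r \right)} = 143 + 297 = 440$)
$\sqrt{K{\left(t{\left(-2,25 \right)} \right)} + V{\left(q \right)}} = \sqrt{440 + 241^{2}} = \sqrt{440 + 58081} = \sqrt{58521}$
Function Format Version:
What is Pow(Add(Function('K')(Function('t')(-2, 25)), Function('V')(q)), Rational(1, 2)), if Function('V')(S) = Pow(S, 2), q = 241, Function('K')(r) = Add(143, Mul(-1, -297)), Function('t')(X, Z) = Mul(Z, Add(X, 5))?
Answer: Pow(58521, Rational(1, 2)) ≈ 241.91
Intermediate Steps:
Function('t')(X, Z) = Mul(Z, Add(5, X))
Function('K')(r) = 440 (Function('K')(r) = Add(143, 297) = 440)
Pow(Add(Function('K')(Function('t')(-2, 25)), Function('V')(q)), Rational(1, 2)) = Pow(Add(440, Pow(241, 2)), Rational(1, 2)) = Pow(Add(440, 58081), Rational(1, 2)) = Pow(58521, Rational(1, 2))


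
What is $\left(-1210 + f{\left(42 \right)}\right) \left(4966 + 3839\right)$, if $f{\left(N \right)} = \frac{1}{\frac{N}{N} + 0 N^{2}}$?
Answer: $-10645245$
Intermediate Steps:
$f{\left(N \right)} = 1$ ($f{\left(N \right)} = \frac{1}{1 + 0} = 1^{-1} = 1$)
$\left(-1210 + f{\left(42 \right)}\right) \left(4966 + 3839\right) = \left(-1210 + 1\right) \left(4966 + 3839\right) = \left(-1209\right) 8805 = -10645245$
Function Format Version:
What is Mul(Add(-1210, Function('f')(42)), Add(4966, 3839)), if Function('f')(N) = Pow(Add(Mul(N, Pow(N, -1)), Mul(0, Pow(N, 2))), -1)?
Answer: -10645245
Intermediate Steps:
Function('f')(N) = 1 (Function('f')(N) = Pow(Add(1, 0), -1) = Pow(1, -1) = 1)
Mul(Add(-1210, Function('f')(42)), Add(4966, 3839)) = Mul(Add(-1210, 1), Add(4966, 3839)) = Mul(-1209, 8805) = -10645245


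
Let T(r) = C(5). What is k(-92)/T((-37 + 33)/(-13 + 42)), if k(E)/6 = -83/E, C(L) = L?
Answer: 249/230 ≈ 1.0826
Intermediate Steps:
T(r) = 5
k(E) = -498/E (k(E) = 6*(-83/E) = -498/E)
k(-92)/T((-37 + 33)/(-13 + 42)) = -498/(-92)/5 = -498*(-1/92)*(1/5) = (249/46)*(1/5) = 249/230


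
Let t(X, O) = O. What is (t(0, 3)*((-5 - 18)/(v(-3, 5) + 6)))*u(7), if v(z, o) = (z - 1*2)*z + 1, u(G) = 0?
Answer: 0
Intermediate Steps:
v(z, o) = 1 + z*(-2 + z) (v(z, o) = (z - 2)*z + 1 = (-2 + z)*z + 1 = z*(-2 + z) + 1 = 1 + z*(-2 + z))
(t(0, 3)*((-5 - 18)/(v(-3, 5) + 6)))*u(7) = (3*((-5 - 18)/((1 + (-3)² - 2*(-3)) + 6)))*0 = (3*(-23/((1 + 9 + 6) + 6)))*0 = (3*(-23/(16 + 6)))*0 = (3*(-23/22))*0 = -69/22*0 = 0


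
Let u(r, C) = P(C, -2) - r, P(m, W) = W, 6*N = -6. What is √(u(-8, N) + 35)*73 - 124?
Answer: -124 + 73*√41 ≈ 343.43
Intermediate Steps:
N = -1 (N = (⅙)*(-6) = -1)
u(r, C) = -2 - r
√(u(-8, N) + 35)*73 - 124 = √((-2 - 1*(-8)) + 35)*73 - 124 = √((-2 + 8) + 35)*73 - 124 = √(6 + 35)*73 - 124 = √41*73 - 124 = 73*√41 - 124 = -124 + 73*√41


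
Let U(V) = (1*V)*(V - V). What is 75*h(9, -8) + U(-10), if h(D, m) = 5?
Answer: 375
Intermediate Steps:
U(V) = 0 (U(V) = V*0 = 0)
75*h(9, -8) + U(-10) = 75*5 + 0 = 375 + 0 = 375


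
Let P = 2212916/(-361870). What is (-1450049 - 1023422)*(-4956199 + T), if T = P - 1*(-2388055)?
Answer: 1149343418976911158/180935 ≈ 6.3522e+12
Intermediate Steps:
P = -1106458/180935 (P = 2212916*(-1/361870) = -1106458/180935 ≈ -6.1152)
T = 432081624967/180935 (T = -1106458/180935 - 1*(-2388055) = -1106458/180935 + 2388055 = 432081624967/180935 ≈ 2.3880e+6)
(-1450049 - 1023422)*(-4956199 + T) = (-1450049 - 1023422)*(-4956199 + 432081624967/180935) = -2473471*(-464668241098/180935) = 1149343418976911158/180935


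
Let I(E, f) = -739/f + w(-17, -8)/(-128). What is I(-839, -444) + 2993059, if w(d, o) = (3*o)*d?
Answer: 5315670079/1776 ≈ 2.9931e+6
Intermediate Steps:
w(d, o) = 3*d*o
I(E, f) = -51/16 - 739/f (I(E, f) = -739/f + (3*(-17)*(-8))/(-128) = -739/f + 408*(-1/128) = -739/f - 51/16 = -51/16 - 739/f)
I(-839, -444) + 2993059 = (-51/16 - 739/(-444)) + 2993059 = (-51/16 - 739*(-1/444)) + 2993059 = (-51/16 + 739/444) + 2993059 = -2705/1776 + 2993059 = 5315670079/1776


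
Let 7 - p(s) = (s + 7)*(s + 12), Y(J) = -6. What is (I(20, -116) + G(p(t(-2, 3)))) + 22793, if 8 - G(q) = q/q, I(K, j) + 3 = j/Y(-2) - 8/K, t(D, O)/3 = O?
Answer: 342239/15 ≈ 22816.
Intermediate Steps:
t(D, O) = 3*O
p(s) = 7 - (7 + s)*(12 + s) (p(s) = 7 - (s + 7)*(s + 12) = 7 - (7 + s)*(12 + s))
I(K, j) = -3 - 8/K - j/6 (I(K, j) = -3 + (j/(-6) - 8/K) = -3 + (j*(-⅙) - 8/K) = -3 + (-j/6 - 8/K) = -3 + (-8/K - j/6) = -3 - 8/K - j/6)
G(q) = 7 (G(q) = 8 - q/q = 8 - 1*1 = 8 - 1 = 7)
(I(20, -116) + G(p(t(-2, 3)))) + 22793 = ((-3 - 8/20 - ⅙*(-116)) + 7) + 22793 = ((-3 - 8*1/20 + 58/3) + 7) + 22793 = ((-3 - ⅖ + 58/3) + 7) + 22793 = (239/15 + 7) + 22793 = 344/15 + 22793 = 342239/15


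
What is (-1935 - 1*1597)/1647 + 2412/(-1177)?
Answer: -8129728/1938519 ≈ -4.1938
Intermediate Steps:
(-1935 - 1*1597)/1647 + 2412/(-1177) = (-1935 - 1597)*(1/1647) + 2412*(-1/1177) = -3532*1/1647 - 2412/1177 = -3532/1647 - 2412/1177 = -8129728/1938519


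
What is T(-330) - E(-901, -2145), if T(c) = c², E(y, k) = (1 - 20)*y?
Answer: 91781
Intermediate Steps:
E(y, k) = -19*y
T(-330) - E(-901, -2145) = (-330)² - (-19)*(-901) = 108900 - 1*17119 = 108900 - 17119 = 91781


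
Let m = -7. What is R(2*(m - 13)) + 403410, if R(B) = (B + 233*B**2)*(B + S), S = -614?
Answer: -243381630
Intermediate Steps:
R(B) = (-614 + B)*(B + 233*B**2) (R(B) = (B + 233*B**2)*(B - 614) = (B + 233*B**2)*(-614 + B) = (-614 + B)*(B + 233*B**2))
R(2*(m - 13)) + 403410 = (2*(-7 - 13))*(-614 - 286122*(-7 - 13) + 233*(2*(-7 - 13))**2) + 403410 = (2*(-20))*(-614 - 286122*(-20) + 233*(2*(-20))**2) + 403410 = -40*(-614 - 143061*(-40) + 233*(-40)**2) + 403410 = -40*(-614 + 5722440 + 233*1600) + 403410 = -40*(-614 + 5722440 + 372800) + 403410 = -40*6094626 + 403410 = -243785040 + 403410 = -243381630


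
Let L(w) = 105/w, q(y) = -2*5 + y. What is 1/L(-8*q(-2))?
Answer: 32/35 ≈ 0.91429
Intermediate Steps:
q(y) = -10 + y
1/L(-8*q(-2)) = 1/(105/((-8*(-10 - 2)))) = 1/(105/((-8*(-12)))) = 1/(105/96) = 1/(105*(1/96)) = 1/(35/32) = 32/35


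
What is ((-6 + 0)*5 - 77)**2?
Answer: 11449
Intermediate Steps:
((-6 + 0)*5 - 77)**2 = (-6*5 - 77)**2 = (-30 - 77)**2 = (-107)**2 = 11449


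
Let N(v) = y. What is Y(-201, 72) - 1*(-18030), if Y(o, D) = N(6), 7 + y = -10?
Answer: 18013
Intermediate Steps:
y = -17 (y = -7 - 10 = -17)
N(v) = -17
Y(o, D) = -17
Y(-201, 72) - 1*(-18030) = -17 - 1*(-18030) = -17 + 18030 = 18013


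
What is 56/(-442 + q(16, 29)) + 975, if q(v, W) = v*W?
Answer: 10753/11 ≈ 977.54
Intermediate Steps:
q(v, W) = W*v
56/(-442 + q(16, 29)) + 975 = 56/(-442 + 29*16) + 975 = 56/(-442 + 464) + 975 = 56/22 + 975 = 56*(1/22) + 975 = 28/11 + 975 = 10753/11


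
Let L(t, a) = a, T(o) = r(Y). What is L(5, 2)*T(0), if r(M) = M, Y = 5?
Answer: 10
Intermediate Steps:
T(o) = 5
L(5, 2)*T(0) = 2*5 = 10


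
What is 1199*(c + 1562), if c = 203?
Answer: 2116235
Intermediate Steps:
1199*(c + 1562) = 1199*(203 + 1562) = 1199*1765 = 2116235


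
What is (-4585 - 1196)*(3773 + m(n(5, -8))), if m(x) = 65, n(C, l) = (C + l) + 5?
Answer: -22187478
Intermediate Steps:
n(C, l) = 5 + C + l
(-4585 - 1196)*(3773 + m(n(5, -8))) = (-4585 - 1196)*(3773 + 65) = -5781*3838 = -22187478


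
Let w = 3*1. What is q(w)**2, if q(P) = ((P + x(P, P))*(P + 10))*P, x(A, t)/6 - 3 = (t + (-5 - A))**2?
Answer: 44475561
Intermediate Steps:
w = 3
x(A, t) = 18 + 6*(-5 + t - A)**2 (x(A, t) = 18 + 6*(t + (-5 - A))**2 = 18 + 6*(-5 + t - A)**2)
q(P) = P*(10 + P)*(168 + P) (q(P) = ((P + (18 + 6*(5 + P - P)**2))*(P + 10))*P = ((P + (18 + 6*5**2))*(10 + P))*P = ((P + (18 + 6*25))*(10 + P))*P = ((P + (18 + 150))*(10 + P))*P = ((P + 168)*(10 + P))*P = ((168 + P)*(10 + P))*P = ((10 + P)*(168 + P))*P = P*(10 + P)*(168 + P))
q(w)**2 = (3*(1680 + 3**2 + 178*3))**2 = (3*(1680 + 9 + 534))**2 = (3*2223)**2 = 6669**2 = 44475561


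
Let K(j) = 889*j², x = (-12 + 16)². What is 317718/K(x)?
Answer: 158859/113792 ≈ 1.3960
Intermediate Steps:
x = 16 (x = 4² = 16)
317718/K(x) = 317718/((889*16²)) = 317718/((889*256)) = 317718/227584 = 317718*(1/227584) = 158859/113792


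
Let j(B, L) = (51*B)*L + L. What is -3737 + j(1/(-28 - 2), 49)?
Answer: -37713/10 ≈ -3771.3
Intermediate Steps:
j(B, L) = L + 51*B*L (j(B, L) = 51*B*L + L = L + 51*B*L)
-3737 + j(1/(-28 - 2), 49) = -3737 + 49*(1 + 51/(-28 - 2)) = -3737 + 49*(1 + 51/(-30)) = -3737 + 49*(1 + 51*(-1/30)) = -3737 + 49*(1 - 17/10) = -3737 + 49*(-7/10) = -3737 - 343/10 = -37713/10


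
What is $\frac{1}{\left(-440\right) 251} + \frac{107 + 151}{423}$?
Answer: $\frac{9497699}{15572040} \approx 0.60992$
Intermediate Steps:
$\frac{1}{\left(-440\right) 251} + \frac{107 + 151}{423} = \left(- \frac{1}{440}\right) \frac{1}{251} + 258 \cdot \frac{1}{423} = - \frac{1}{110440} + \frac{86}{141} = \frac{9497699}{15572040}$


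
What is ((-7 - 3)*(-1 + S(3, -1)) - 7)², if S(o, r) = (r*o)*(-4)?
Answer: 13689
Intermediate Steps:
S(o, r) = -4*o*r (S(o, r) = (o*r)*(-4) = -4*o*r)
((-7 - 3)*(-1 + S(3, -1)) - 7)² = ((-7 - 3)*(-1 - 4*3*(-1)) - 7)² = (-10*(-1 + 12) - 7)² = (-10*11 - 7)² = (-110 - 7)² = (-117)² = 13689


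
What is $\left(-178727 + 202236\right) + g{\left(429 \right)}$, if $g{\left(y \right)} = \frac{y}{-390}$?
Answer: $\frac{235079}{10} \approx 23508.0$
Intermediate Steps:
$g{\left(y \right)} = - \frac{y}{390}$ ($g{\left(y \right)} = y \left(- \frac{1}{390}\right) = - \frac{y}{390}$)
$\left(-178727 + 202236\right) + g{\left(429 \right)} = \left(-178727 + 202236\right) - \frac{11}{10} = 23509 - \frac{11}{10} = \frac{235079}{10}$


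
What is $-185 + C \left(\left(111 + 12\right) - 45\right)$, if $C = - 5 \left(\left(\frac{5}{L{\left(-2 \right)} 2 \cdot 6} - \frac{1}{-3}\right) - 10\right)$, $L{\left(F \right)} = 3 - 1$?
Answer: $\frac{14015}{4} \approx 3503.8$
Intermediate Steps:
$L{\left(F \right)} = 2$ ($L{\left(F \right)} = 3 - 1 = 2$)
$C = \frac{1135}{24}$ ($C = - 5 \left(\left(\frac{5}{2 \cdot 2 \cdot 6} - \frac{1}{-3}\right) - 10\right) = - 5 \left(\left(\frac{5}{4 \cdot 6} - - \frac{1}{3}\right) - 10\right) = - 5 \left(\left(\frac{5}{24} + \frac{1}{3}\right) - 10\right) = - 5 \left(\frac{13}{24} - 10\right) = \left(-5\right) \left(- \frac{227}{24}\right) = \frac{1135}{24} \approx 47.292$)
$-185 + C \left(\left(111 + 12\right) - 45\right) = -185 + \frac{1135 \left(\left(111 + 12\right) - 45\right)}{24} = -185 + \frac{1135 \left(123 - 45\right)}{24} = -185 + \frac{1135}{24} \cdot 78 = -185 + \frac{14755}{4} = \frac{14015}{4}$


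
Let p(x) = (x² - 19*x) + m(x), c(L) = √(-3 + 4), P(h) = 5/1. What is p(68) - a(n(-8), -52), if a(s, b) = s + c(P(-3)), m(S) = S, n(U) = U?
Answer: 3407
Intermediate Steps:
P(h) = 5 (P(h) = 5*1 = 5)
c(L) = 1 (c(L) = √1 = 1)
p(x) = x² - 18*x (p(x) = (x² - 19*x) + x = x² - 18*x)
a(s, b) = 1 + s (a(s, b) = s + 1 = 1 + s)
p(68) - a(n(-8), -52) = 68*(-18 + 68) - (1 - 8) = 68*50 - 1*(-7) = 3400 + 7 = 3407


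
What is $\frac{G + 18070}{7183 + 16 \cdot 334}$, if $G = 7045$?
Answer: $\frac{25115}{12527} \approx 2.0049$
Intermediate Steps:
$\frac{G + 18070}{7183 + 16 \cdot 334} = \frac{7045 + 18070}{7183 + 16 \cdot 334} = \frac{25115}{7183 + 5344} = \frac{25115}{12527}$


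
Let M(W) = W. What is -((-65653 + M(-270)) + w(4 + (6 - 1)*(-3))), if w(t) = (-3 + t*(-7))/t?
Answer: 725227/11 ≈ 65930.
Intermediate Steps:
w(t) = (-3 - 7*t)/t
-((-65653 + M(-270)) + w(4 + (6 - 1)*(-3))) = -((-65653 - 270) + (-7 - 3/(4 + (6 - 1)*(-3)))) = -(-65923 + (-7 - 3/(4 + 5*(-3)))) = -(-65923 + (-7 - 3/(4 - 15))) = -(-65923 + (-7 - 3/(-11))) = -(-65923 + (-7 - 3*(-1/11))) = -(-65923 + (-7 + 3/11)) = -(-65923 - 74/11) = -1*(-725227/11) = 725227/11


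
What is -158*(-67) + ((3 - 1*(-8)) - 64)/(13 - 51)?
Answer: 402321/38 ≈ 10587.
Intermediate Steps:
-158*(-67) + ((3 - 1*(-8)) - 64)/(13 - 51) = 10586 + ((3 + 8) - 64)/(-38) = 10586 + (11 - 64)*(-1/38) = 10586 - 53*(-1/38) = 10586 + 53/38 = 402321/38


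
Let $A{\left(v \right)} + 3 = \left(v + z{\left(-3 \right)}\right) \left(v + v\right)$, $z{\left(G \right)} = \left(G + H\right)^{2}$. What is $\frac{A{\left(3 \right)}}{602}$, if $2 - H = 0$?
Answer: $\frac{3}{86} \approx 0.034884$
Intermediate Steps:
$H = 2$ ($H = 2 - 0 = 2 + 0 = 2$)
$z{\left(G \right)} = \left(2 + G\right)^{2}$ ($z{\left(G \right)} = \left(G + 2\right)^{2} = \left(2 + G\right)^{2}$)
$A{\left(v \right)} = -3 + 2 v \left(1 + v\right)$ ($A{\left(v \right)} = -3 + \left(v + \left(2 - 3\right)^{2}\right) \left(v + v\right) = -3 + \left(v + \left(-1\right)^{2}\right) 2 v = -3 + \left(v + 1\right) 2 v = -3 + \left(1 + v\right) 2 v = -3 + 2 v \left(1 + v\right)$)
$\frac{A{\left(3 \right)}}{602} = \frac{-3 + 2 \cdot 3 + 2 \cdot 3^{2}}{602} = \left(-3 + 6 + 2 \cdot 9\right) \frac{1}{602} = \left(-3 + 6 + 18\right) \frac{1}{602} = 21 \cdot \frac{1}{602} = \frac{3}{86}$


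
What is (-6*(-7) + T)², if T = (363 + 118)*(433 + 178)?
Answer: 86396608489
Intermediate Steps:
T = 293891 (T = 481*611 = 293891)
(-6*(-7) + T)² = (-6*(-7) + 293891)² = (42 + 293891)² = 293933² = 86396608489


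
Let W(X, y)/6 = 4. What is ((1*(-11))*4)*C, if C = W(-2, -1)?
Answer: -1056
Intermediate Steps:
W(X, y) = 24 (W(X, y) = 6*4 = 24)
C = 24
((1*(-11))*4)*C = ((1*(-11))*4)*24 = -11*4*24 = -44*24 = -1056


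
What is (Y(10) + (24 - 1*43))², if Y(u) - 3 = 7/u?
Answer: 23409/100 ≈ 234.09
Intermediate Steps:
Y(u) = 3 + 7/u
(Y(10) + (24 - 1*43))² = ((3 + 7/10) + (24 - 1*43))² = ((3 + 7*(⅒)) + (24 - 43))² = ((3 + 7/10) - 19)² = (37/10 - 19)² = (-153/10)² = 23409/100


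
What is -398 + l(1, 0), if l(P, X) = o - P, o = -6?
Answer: -405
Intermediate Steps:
l(P, X) = -6 - P
-398 + l(1, 0) = -398 + (-6 - 1*1) = -398 + (-6 - 1) = -398 - 7 = -405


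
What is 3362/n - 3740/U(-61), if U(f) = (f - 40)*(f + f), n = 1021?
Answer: 18804012/6290381 ≈ 2.9893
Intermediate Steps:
U(f) = 2*f*(-40 + f) (U(f) = (-40 + f)*(2*f) = 2*f*(-40 + f))
3362/n - 3740/U(-61) = 3362/1021 - 3740*(-1/(122*(-40 - 61))) = 3362*(1/1021) - 3740/(2*(-61)*(-101)) = 3362/1021 - 3740/12322 = 3362/1021 - 3740*1/12322 = 3362/1021 - 1870/6161 = 18804012/6290381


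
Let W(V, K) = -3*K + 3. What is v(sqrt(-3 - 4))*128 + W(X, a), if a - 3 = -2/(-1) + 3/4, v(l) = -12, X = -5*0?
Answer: -6201/4 ≈ -1550.3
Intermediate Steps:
X = 0
a = 23/4 (a = 3 + (-2/(-1) + 3/4) = 3 + (-2*(-1) + 3*(1/4)) = 3 + (2 + 3/4) = 3 + 11/4 = 23/4 ≈ 5.7500)
W(V, K) = 3 - 3*K
v(sqrt(-3 - 4))*128 + W(X, a) = -12*128 + (3 - 3*23/4) = -1536 + (3 - 69/4) = -1536 - 57/4 = -6201/4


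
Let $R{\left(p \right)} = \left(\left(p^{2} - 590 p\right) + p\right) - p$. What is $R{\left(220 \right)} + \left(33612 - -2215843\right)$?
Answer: $2168055$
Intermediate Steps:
$R{\left(p \right)} = p^{2} - 590 p$ ($R{\left(p \right)} = \left(p^{2} - 589 p\right) - p = p^{2} - 590 p$)
$R{\left(220 \right)} + \left(33612 - -2215843\right) = 220 \left(-590 + 220\right) + \left(33612 - -2215843\right) = 220 \left(-370\right) + \left(33612 + 2215843\right) = -81400 + 2249455 = 2168055$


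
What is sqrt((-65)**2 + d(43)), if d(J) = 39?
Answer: 2*sqrt(1066) ≈ 65.299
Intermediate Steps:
sqrt((-65)**2 + d(43)) = sqrt((-65)**2 + 39) = sqrt(4225 + 39) = sqrt(4264) = 2*sqrt(1066)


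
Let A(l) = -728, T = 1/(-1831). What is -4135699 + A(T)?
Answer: -4136427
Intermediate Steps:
T = -1/1831 ≈ -0.00054615
-4135699 + A(T) = -4135699 - 728 = -4136427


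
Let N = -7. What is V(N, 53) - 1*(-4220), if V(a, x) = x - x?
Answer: 4220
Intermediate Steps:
V(a, x) = 0
V(N, 53) - 1*(-4220) = 0 - 1*(-4220) = 0 + 4220 = 4220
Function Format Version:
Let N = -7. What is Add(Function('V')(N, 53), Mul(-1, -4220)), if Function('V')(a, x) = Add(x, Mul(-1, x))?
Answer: 4220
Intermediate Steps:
Function('V')(a, x) = 0
Add(Function('V')(N, 53), Mul(-1, -4220)) = Add(0, Mul(-1, -4220)) = Add(0, 4220) = 4220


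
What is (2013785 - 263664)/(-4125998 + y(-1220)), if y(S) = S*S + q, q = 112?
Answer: -1750121/2637486 ≈ -0.66356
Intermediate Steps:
y(S) = 112 + S**2 (y(S) = S*S + 112 = S**2 + 112 = 112 + S**2)
(2013785 - 263664)/(-4125998 + y(-1220)) = (2013785 - 263664)/(-4125998 + (112 + (-1220)**2)) = 1750121/(-4125998 + (112 + 1488400)) = 1750121/(-4125998 + 1488512) = 1750121/(-2637486) = 1750121*(-1/2637486) = -1750121/2637486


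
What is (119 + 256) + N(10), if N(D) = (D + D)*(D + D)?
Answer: 775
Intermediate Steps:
N(D) = 4*D**2 (N(D) = (2*D)*(2*D) = 4*D**2)
(119 + 256) + N(10) = (119 + 256) + 4*10**2 = 375 + 4*100 = 375 + 400 = 775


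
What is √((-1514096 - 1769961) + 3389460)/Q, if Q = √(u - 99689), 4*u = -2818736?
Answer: -I*√84783327319/804373 ≈ -0.36199*I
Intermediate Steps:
u = -704684 (u = (¼)*(-2818736) = -704684)
Q = I*√804373 (Q = √(-704684 - 99689) = √(-804373) = I*√804373 ≈ 896.87*I)
√((-1514096 - 1769961) + 3389460)/Q = √((-1514096 - 1769961) + 3389460)/((I*√804373)) = √(-3284057 + 3389460)*(-I*√804373/804373) = √105403*(-I*√804373/804373) = -I*√84783327319/804373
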